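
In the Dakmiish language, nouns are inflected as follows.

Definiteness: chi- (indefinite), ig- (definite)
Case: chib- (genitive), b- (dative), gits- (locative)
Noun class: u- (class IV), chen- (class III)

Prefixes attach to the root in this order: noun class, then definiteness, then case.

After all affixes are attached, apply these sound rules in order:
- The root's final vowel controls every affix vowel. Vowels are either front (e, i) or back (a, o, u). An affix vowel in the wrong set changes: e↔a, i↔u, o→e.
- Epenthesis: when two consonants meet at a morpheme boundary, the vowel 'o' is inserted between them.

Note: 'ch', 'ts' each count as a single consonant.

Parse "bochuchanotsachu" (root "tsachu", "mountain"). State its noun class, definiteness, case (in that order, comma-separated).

class III, indefinite, dative

Segment: b-chi-chen-tsachu.
noun class: chen- → class III.
definiteness: chi- → indefinite.
case: b- → dative.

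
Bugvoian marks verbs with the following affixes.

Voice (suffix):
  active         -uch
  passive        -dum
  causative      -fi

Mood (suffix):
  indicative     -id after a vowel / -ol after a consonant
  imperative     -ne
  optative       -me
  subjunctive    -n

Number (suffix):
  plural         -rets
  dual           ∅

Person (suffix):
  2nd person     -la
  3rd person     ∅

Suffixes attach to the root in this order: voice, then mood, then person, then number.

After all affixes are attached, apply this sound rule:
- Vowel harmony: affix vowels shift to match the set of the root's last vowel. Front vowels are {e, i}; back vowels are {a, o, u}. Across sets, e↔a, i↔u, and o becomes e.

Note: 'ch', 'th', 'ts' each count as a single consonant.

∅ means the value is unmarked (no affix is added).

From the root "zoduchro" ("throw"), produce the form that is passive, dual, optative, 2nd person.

Attach voice passive -dum → zoduchrodum.
Attach mood optative -me → zoduchrodumme.
Attach person 2nd person -la → zoduchrodummela.
number = dual: zero marking, form stays zoduchrodummela.
Apply vowel harmony: zoduchrodummela → zoduchrodummala.

zoduchrodummala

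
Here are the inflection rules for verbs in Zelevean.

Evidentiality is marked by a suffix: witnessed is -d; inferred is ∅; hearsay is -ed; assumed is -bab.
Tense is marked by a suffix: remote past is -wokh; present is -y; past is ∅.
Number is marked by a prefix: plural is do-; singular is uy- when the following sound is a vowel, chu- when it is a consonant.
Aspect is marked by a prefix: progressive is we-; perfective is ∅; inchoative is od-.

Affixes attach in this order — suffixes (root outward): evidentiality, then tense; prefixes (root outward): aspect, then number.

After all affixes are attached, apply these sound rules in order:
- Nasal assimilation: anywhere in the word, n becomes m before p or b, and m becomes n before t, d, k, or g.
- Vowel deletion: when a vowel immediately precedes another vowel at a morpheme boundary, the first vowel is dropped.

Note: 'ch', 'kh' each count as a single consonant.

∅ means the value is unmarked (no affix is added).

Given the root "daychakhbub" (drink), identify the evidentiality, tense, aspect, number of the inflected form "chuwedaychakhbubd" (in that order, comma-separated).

witnessed, past, progressive, singular

Segment: chu-we-daychakhbub-d.
evidentiality: -d → witnessed.
tense: ∅ → past.
aspect: we- → progressive.
number: uy/chu- → singular.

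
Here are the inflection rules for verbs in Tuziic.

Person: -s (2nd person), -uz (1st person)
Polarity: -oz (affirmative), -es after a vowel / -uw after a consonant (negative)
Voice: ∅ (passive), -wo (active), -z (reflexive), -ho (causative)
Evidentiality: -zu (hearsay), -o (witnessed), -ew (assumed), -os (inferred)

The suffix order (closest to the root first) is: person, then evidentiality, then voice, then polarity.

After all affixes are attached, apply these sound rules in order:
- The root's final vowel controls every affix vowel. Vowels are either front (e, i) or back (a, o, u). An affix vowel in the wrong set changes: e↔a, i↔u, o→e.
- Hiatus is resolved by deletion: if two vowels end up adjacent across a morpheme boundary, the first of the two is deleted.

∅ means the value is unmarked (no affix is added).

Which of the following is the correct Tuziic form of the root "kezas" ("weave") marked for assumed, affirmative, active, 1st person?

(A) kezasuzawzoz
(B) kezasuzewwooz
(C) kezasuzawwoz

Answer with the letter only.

Attach person 1st person -uz → kezasuz.
Attach evidentiality assumed -ew → kezasuzew.
Attach voice active -wo → kezasuzewwo.
Attach polarity affirmative -oz → kezasuzewwooz.
Apply vowel harmony: kezasuzewwooz → kezasuzawwooz.
Apply vowel deletion: kezasuzawwooz → kezasuzawwoz.
So the correct form is kezasuzawwoz, option (C).
(A) kezasuzawzoz is wrong: it uses reflexive instead of active for voice.
(B) kezasuzewwooz is wrong: it fails to apply the sound rule(s).

C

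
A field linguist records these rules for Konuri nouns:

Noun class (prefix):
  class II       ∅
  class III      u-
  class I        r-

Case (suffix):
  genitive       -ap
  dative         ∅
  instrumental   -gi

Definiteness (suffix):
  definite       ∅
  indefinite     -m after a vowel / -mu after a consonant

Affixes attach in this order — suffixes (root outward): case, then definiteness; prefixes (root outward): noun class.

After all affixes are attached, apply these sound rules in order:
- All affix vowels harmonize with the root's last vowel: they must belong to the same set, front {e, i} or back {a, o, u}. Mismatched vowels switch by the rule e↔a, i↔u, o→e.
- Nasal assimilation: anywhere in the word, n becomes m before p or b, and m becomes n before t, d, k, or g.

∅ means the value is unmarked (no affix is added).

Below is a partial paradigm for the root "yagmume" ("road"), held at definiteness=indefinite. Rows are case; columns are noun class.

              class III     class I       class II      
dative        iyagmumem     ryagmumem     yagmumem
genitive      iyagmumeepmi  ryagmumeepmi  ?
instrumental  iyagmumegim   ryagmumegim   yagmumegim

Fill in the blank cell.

noun class = class II: zero marking, form stays yagmume.
Attach case genitive -ap → yagmumeap.
Attach definiteness indefinite -mu (after consonant 'p') → yagmumeapmu.
Apply vowel harmony: yagmumeapmu → yagmumeepmi.
Nasal assimilation: no change.

yagmumeepmi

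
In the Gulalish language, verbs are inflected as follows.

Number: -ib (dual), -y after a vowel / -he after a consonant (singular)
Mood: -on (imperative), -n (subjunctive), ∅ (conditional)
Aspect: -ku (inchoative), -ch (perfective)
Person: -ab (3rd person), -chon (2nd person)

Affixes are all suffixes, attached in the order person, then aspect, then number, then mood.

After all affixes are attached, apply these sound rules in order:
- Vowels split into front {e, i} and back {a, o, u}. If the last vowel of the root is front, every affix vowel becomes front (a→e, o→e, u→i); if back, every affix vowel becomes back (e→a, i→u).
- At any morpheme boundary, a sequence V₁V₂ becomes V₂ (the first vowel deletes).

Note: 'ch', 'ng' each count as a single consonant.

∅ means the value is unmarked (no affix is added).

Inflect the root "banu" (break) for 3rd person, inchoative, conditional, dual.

Attach person 3rd person -ab → banuab.
Attach aspect inchoative -ku → banuabku.
Attach number dual -ib → banuabkuib.
mood = conditional: zero marking, form stays banuabkuib.
Apply vowel harmony: banuabkuib → banuabkuub.
Apply vowel deletion: banuabkuub → banabkub.

banabkub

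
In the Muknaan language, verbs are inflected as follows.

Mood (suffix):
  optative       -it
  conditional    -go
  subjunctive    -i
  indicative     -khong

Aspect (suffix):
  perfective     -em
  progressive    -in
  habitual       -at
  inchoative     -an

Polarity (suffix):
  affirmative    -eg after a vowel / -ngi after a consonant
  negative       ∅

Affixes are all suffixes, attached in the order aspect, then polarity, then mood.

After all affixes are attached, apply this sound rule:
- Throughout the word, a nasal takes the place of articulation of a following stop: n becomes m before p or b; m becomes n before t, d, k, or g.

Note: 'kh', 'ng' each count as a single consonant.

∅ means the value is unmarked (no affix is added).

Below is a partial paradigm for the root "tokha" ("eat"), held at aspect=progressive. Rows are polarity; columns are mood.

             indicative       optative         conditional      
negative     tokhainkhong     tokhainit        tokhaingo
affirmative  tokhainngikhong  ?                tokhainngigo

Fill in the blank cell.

Attach aspect progressive -in → tokhain.
Attach polarity affirmative -ngi (after consonant 'n') → tokhainngi.
Attach mood optative -it → tokhainngiit.
Nasal assimilation: no change.

tokhainngiit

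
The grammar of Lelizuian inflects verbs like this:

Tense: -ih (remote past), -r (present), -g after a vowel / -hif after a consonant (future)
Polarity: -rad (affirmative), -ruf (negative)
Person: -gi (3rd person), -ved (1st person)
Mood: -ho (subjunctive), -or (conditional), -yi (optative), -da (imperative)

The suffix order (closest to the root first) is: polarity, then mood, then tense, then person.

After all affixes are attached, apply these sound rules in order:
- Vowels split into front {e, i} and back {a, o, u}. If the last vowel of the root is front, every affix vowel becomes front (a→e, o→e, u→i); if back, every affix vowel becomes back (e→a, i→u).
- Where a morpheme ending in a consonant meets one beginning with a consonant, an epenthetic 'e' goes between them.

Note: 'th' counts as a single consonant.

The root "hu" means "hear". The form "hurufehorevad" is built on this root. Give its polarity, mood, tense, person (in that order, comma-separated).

Segment: hu-ruf-ho-r-ved.
polarity: -ruf → negative.
mood: -ho → subjunctive.
tense: -r → present.
person: -ved → 1st person.

negative, subjunctive, present, 1st person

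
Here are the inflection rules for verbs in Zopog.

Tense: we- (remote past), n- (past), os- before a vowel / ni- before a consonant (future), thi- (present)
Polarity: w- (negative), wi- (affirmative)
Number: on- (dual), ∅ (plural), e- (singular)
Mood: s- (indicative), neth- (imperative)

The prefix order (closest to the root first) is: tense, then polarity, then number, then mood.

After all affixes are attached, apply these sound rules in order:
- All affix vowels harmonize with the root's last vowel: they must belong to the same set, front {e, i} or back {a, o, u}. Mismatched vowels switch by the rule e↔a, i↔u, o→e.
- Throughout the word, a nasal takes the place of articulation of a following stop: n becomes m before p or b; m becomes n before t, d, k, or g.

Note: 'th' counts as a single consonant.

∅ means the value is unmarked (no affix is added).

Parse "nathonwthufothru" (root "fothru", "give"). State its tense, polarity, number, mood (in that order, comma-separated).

Segment: neth-on-w-thi-fothru.
tense: thi- → present.
polarity: w- → negative.
number: on- → dual.
mood: neth- → imperative.

present, negative, dual, imperative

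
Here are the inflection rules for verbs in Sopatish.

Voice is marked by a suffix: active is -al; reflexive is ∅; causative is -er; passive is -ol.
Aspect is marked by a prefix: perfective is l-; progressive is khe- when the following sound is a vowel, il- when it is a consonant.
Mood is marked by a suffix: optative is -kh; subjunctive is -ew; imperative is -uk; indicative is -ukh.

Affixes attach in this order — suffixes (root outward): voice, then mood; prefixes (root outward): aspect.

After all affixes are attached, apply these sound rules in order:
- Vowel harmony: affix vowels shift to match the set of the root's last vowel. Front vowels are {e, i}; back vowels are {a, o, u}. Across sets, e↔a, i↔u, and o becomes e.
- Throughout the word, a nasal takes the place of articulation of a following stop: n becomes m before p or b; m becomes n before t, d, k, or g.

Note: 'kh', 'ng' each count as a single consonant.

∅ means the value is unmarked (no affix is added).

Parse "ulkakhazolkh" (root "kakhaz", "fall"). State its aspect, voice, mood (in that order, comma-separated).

Segment: il-kakhaz-ol-kh.
aspect: khe/il- → progressive.
voice: -ol → passive.
mood: -kh → optative.

progressive, passive, optative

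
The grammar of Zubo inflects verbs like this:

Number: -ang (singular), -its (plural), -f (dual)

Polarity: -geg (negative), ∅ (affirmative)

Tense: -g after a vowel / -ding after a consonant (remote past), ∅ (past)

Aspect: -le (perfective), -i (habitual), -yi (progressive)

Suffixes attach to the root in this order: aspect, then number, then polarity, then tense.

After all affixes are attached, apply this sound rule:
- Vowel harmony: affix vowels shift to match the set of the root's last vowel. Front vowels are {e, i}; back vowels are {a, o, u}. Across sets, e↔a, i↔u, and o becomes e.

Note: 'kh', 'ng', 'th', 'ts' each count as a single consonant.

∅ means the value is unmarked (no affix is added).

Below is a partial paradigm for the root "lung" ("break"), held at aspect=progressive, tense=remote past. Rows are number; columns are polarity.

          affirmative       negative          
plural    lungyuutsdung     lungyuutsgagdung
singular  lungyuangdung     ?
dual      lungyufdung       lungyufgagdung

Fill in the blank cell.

lungyuanggagdung

Attach aspect progressive -yi → lungyi.
Attach number singular -ang → lungyiang.
Attach polarity negative -geg → lungyianggeg.
Attach tense remote past -ding (after consonant 'g') → lungyianggegding.
Apply vowel harmony: lungyianggegding → lungyuanggagdung.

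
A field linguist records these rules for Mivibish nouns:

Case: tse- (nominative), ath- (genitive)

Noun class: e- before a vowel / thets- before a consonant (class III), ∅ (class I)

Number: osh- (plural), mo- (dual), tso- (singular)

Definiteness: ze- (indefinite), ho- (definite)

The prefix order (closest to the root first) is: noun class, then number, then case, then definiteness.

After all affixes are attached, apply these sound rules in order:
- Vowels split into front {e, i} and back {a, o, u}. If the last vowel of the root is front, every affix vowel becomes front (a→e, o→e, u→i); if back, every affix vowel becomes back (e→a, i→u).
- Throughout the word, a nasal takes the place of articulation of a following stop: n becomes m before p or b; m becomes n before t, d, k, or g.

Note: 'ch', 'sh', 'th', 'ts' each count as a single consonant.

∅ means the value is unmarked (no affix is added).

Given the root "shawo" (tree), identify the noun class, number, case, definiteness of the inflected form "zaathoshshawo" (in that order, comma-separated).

class I, plural, genitive, indefinite

Segment: ze-ath-osh-shawo.
noun class: ∅ → class I.
number: osh- → plural.
case: ath- → genitive.
definiteness: ze- → indefinite.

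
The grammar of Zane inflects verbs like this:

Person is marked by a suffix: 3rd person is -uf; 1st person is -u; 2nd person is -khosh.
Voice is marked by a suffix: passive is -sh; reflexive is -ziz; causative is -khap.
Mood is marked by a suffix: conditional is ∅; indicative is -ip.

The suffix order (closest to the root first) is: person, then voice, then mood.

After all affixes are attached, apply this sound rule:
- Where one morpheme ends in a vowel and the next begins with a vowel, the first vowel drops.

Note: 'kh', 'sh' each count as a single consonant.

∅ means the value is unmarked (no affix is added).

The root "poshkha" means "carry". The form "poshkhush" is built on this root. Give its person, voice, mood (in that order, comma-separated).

1st person, passive, conditional

Segment: poshkha-u-sh.
person: -u → 1st person.
voice: -sh → passive.
mood: ∅ → conditional.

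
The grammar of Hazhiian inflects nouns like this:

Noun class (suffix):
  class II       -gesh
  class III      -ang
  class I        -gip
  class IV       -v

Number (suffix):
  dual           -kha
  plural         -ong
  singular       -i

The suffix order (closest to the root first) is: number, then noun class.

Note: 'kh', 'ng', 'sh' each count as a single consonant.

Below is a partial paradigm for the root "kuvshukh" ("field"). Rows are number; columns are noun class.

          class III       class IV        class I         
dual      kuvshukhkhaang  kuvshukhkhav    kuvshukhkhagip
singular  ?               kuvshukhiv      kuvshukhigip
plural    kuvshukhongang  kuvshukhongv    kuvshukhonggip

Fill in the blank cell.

Attach number singular -i → kuvshukhi.
Attach noun class class III -ang → kuvshukhiang.

kuvshukhiang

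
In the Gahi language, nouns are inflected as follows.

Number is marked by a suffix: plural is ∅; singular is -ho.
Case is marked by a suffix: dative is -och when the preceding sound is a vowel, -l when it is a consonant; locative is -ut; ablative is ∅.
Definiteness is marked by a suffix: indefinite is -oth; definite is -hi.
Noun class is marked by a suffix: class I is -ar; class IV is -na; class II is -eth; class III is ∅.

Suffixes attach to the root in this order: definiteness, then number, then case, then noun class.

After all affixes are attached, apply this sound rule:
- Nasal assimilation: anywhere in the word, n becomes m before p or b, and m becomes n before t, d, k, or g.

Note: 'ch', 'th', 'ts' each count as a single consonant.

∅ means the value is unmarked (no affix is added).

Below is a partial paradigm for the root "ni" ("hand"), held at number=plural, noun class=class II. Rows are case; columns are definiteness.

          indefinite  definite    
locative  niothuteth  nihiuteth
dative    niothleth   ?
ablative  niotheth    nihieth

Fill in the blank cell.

nihiocheth

Attach definiteness definite -hi → nihi.
number = plural: zero marking, form stays nihi.
Attach case dative -och (after vowel 'i') → nihioch.
Attach noun class class II -eth → nihiocheth.
Nasal assimilation: no change.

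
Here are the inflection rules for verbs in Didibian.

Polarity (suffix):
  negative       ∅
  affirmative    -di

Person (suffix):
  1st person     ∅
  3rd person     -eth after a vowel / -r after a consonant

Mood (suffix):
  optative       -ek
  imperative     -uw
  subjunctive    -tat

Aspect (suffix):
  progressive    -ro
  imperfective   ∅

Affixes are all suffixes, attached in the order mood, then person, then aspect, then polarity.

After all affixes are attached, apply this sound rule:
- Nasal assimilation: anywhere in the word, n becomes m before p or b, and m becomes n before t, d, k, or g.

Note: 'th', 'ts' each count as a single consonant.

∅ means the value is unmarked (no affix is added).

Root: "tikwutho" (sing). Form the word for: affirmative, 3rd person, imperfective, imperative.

Attach mood imperative -uw → tikwuthouw.
Attach person 3rd person -r (after consonant 'w') → tikwuthouwr.
aspect = imperfective: zero marking, form stays tikwuthouwr.
Attach polarity affirmative -di → tikwuthouwrdi.
Nasal assimilation: no change.

tikwuthouwrdi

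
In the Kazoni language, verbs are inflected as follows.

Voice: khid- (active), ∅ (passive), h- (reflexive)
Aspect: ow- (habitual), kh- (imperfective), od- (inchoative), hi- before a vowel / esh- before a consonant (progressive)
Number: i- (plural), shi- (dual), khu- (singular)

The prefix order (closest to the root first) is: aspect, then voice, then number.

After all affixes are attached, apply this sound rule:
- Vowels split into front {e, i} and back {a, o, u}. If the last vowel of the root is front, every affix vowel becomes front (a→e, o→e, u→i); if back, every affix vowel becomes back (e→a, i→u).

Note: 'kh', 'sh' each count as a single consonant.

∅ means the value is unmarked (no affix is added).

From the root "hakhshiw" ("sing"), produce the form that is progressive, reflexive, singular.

khiheshhakhshiw

Attach aspect progressive esh- (before consonant 'h') → eshhakhshiw.
Attach voice reflexive h- → heshhakhshiw.
Attach number singular khu- → khuheshhakhshiw.
Apply vowel harmony: khuheshhakhshiw → khiheshhakhshiw.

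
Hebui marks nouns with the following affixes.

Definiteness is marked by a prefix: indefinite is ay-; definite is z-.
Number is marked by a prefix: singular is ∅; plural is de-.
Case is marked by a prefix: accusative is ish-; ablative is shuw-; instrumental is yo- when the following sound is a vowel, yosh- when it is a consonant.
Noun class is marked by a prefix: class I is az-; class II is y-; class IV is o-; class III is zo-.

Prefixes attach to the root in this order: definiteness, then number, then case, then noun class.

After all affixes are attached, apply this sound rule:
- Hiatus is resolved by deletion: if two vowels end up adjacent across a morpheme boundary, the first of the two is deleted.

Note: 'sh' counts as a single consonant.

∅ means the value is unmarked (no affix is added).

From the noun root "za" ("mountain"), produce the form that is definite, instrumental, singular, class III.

Attach definiteness definite z- → zza.
number = singular: zero marking, form stays zza.
Attach case instrumental yosh- (before consonant 'z') → yoshzza.
Attach noun class class III zo- → zoyoshzza.
Vowel deletion: no change.

zoyoshzza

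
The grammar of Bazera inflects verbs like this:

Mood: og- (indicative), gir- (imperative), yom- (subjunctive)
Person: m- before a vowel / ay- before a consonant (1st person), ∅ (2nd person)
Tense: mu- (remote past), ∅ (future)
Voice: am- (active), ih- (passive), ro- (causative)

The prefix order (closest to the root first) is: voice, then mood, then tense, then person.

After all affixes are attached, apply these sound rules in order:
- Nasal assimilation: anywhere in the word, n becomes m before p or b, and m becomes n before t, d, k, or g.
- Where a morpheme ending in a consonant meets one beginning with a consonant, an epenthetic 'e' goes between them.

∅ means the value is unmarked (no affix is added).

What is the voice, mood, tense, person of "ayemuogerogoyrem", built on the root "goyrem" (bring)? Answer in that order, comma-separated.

causative, indicative, remote past, 1st person

Segment: ay-mu-og-ro-goyrem.
voice: ro- → causative.
mood: og- → indicative.
tense: mu- → remote past.
person: m/ay- → 1st person.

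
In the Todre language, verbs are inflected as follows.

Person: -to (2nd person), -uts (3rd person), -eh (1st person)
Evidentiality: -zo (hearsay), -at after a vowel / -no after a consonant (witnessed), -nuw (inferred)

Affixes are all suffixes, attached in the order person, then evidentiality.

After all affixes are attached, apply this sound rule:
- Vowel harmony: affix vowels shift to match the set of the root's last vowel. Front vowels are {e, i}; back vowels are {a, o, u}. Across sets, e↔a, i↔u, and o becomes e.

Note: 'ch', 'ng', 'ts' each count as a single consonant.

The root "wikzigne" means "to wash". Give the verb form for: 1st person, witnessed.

Attach person 1st person -eh → wikzigneeh.
Attach evidentiality witnessed -no (after consonant 'h') → wikzigneehno.
Apply vowel harmony: wikzigneehno → wikzigneehne.

wikzigneehne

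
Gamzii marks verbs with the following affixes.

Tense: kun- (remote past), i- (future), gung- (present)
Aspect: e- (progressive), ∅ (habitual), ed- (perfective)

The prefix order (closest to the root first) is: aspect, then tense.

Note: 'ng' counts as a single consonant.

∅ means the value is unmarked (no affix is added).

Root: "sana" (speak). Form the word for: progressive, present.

gungesana

Attach aspect progressive e- → esana.
Attach tense present gung- → gungesana.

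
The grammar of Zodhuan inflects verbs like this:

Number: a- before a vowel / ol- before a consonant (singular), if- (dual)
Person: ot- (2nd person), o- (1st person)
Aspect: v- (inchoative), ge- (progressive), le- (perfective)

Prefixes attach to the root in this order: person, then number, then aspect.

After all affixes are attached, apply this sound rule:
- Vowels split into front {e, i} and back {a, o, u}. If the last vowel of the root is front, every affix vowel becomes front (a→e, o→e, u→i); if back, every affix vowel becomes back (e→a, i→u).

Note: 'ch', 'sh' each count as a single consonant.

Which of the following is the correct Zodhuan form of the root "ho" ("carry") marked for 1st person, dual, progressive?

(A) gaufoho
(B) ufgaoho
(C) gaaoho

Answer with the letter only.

Attach person 1st person o- → oho.
Attach number dual if- → ifoho.
Attach aspect progressive ge- → geifoho.
Apply vowel harmony: geifoho → gaufoho.
So the correct form is gaufoho, option (A).
(B) ufgaoho is wrong: it has the affixes in the wrong order.
(C) gaaoho is wrong: it uses singular instead of dual for number.

A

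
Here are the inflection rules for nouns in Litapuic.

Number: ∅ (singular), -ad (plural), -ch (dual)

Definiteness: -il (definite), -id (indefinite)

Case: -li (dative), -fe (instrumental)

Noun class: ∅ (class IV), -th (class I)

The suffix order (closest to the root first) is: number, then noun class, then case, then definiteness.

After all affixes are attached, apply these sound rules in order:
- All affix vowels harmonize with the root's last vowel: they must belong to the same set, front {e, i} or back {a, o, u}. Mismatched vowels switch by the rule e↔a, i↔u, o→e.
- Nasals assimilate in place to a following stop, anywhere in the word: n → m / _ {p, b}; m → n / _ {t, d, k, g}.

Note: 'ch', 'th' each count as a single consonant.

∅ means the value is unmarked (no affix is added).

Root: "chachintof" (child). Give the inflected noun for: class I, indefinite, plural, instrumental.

Attach number plural -ad → chachintofad.
Attach noun class class I -th → chachintofadth.
Attach case instrumental -fe → chachintofadthfe.
Attach definiteness indefinite -id → chachintofadthfeid.
Apply vowel harmony: chachintofadthfeid → chachintofadthfaud.
Nasal assimilation: no change.

chachintofadthfaud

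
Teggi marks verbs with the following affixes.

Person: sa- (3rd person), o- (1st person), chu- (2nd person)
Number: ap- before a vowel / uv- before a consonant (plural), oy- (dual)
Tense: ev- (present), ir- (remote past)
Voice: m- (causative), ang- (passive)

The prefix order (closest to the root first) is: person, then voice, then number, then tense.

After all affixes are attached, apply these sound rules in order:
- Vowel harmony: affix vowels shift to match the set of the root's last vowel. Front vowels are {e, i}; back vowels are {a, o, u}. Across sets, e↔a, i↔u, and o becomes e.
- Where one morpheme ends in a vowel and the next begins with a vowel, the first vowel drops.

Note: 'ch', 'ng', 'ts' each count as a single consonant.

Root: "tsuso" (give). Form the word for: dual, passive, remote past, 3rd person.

Attach person 3rd person sa- → satsuso.
Attach voice passive ang- → angsatsuso.
Attach number dual oy- → oyangsatsuso.
Attach tense remote past ir- → iroyangsatsuso.
Apply vowel harmony: iroyangsatsuso → uroyangsatsuso.
Vowel deletion: no change.

uroyangsatsuso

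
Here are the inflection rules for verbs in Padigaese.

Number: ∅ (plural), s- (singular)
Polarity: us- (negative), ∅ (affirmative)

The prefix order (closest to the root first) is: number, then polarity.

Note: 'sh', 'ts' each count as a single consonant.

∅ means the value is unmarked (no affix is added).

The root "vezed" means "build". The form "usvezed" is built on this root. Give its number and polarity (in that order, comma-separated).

plural, negative

Segment: us-vezed.
number: ∅ → plural.
polarity: us- → negative.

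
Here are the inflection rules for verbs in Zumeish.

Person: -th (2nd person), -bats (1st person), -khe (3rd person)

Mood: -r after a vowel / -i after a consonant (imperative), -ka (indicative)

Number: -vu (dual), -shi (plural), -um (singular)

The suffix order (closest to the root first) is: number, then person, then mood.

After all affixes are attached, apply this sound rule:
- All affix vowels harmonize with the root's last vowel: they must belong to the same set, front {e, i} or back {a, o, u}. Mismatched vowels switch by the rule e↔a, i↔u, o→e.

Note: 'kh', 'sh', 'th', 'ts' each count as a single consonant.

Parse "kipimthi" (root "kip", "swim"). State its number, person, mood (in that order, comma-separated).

singular, 2nd person, imperative

Segment: kip-um-th-i.
number: -um → singular.
person: -th → 2nd person.
mood: -r/i → imperative.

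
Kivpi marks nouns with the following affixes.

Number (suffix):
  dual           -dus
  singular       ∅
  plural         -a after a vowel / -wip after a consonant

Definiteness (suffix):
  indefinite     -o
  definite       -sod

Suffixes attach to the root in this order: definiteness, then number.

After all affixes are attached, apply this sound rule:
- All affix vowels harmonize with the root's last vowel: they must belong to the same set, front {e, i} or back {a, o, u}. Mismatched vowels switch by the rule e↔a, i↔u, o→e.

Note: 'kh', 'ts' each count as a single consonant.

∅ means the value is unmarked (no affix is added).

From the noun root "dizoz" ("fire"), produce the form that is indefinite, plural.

dizozoa

Attach definiteness indefinite -o → dizozo.
Attach number plural -a (after vowel 'o') → dizozoa.
Vowel harmony: no change.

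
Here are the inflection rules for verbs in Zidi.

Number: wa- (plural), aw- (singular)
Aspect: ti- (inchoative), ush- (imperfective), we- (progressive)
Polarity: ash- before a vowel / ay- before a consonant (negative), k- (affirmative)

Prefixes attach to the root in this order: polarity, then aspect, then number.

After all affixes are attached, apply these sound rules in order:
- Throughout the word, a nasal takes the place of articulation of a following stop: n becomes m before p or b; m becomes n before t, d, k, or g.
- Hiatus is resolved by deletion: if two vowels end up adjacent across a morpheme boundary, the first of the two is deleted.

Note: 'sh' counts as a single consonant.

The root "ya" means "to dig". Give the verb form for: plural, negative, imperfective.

wushayya

Attach polarity negative ay- (before consonant 'y') → ayya.
Attach aspect imperfective ush- → ushayya.
Attach number plural wa- → waushayya.
Nasal assimilation: no change.
Apply vowel deletion: waushayya → wushayya.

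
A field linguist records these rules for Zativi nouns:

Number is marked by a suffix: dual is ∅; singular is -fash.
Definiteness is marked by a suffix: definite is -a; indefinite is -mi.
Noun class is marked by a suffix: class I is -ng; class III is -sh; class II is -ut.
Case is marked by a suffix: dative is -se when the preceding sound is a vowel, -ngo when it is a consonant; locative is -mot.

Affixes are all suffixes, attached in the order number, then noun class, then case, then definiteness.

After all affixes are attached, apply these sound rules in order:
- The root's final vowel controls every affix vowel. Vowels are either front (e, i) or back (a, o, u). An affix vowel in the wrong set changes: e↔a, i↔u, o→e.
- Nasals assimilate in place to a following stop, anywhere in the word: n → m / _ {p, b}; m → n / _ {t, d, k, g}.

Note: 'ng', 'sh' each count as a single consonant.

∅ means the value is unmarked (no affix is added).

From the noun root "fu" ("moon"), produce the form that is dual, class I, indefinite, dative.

fungngomu

number = dual: zero marking, form stays fu.
Attach noun class class I -ng → fung.
Attach case dative -ngo (after consonant 'ng') → fungngo.
Attach definiteness indefinite -mi → fungngomi.
Apply vowel harmony: fungngomi → fungngomu.
Nasal assimilation: no change.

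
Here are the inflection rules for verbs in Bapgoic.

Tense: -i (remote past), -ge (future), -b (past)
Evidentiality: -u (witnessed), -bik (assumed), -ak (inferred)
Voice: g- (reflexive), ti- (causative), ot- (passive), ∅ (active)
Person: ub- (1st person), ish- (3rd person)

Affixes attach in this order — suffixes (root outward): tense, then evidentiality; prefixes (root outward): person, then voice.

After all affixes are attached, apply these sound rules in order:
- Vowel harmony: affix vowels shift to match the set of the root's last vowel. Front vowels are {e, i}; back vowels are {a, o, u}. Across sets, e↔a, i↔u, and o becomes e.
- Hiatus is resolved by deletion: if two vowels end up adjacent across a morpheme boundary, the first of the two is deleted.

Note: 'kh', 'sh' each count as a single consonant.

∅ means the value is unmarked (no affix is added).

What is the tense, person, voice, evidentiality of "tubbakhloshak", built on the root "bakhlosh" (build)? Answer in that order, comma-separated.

remote past, 1st person, causative, inferred

Segment: ti-ub-bakhlosh-i-ak.
tense: -i → remote past.
person: ub- → 1st person.
voice: ti- → causative.
evidentiality: -ak → inferred.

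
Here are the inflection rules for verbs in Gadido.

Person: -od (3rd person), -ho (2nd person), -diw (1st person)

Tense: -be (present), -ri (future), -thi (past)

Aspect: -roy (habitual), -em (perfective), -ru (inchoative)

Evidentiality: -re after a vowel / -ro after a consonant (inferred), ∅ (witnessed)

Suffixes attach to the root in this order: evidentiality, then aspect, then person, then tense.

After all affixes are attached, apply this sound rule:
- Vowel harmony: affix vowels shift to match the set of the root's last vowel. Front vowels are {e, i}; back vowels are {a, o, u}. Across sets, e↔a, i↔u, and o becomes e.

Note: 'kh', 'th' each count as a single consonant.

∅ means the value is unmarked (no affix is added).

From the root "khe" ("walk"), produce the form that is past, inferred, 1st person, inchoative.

khereridiwthi

Attach evidentiality inferred -re (after vowel 'e') → khere.
Attach aspect inchoative -ru → khereru.
Attach person 1st person -diw → khererudiw.
Attach tense past -thi → khererudiwthi.
Apply vowel harmony: khererudiwthi → khereridiwthi.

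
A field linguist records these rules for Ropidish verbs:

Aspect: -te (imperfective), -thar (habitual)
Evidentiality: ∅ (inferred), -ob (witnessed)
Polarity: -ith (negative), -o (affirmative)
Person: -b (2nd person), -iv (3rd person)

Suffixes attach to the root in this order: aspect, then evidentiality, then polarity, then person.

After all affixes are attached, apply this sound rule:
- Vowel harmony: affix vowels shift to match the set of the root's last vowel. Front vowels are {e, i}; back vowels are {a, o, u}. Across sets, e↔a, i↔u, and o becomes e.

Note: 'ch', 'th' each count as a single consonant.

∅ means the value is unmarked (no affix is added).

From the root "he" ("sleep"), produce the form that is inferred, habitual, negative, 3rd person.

hetherithiv

Attach aspect habitual -thar → hethar.
evidentiality = inferred: zero marking, form stays hethar.
Attach polarity negative -ith → hetharith.
Attach person 3rd person -iv → hetharithiv.
Apply vowel harmony: hetharithiv → hetherithiv.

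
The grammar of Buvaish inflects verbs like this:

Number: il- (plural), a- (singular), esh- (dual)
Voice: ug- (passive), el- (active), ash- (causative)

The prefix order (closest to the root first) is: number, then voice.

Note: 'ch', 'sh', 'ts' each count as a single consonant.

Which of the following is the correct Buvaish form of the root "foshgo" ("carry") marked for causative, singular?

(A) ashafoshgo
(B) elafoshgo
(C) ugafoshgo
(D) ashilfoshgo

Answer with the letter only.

Attach number singular a- → afoshgo.
Attach voice causative ash- → ashafoshgo.
So the correct form is ashafoshgo, option (A).
(D) ashilfoshgo is wrong: it uses plural instead of singular for number.
(C) ugafoshgo is wrong: it uses passive instead of causative for voice.
(B) elafoshgo is wrong: it uses active instead of causative for voice.

A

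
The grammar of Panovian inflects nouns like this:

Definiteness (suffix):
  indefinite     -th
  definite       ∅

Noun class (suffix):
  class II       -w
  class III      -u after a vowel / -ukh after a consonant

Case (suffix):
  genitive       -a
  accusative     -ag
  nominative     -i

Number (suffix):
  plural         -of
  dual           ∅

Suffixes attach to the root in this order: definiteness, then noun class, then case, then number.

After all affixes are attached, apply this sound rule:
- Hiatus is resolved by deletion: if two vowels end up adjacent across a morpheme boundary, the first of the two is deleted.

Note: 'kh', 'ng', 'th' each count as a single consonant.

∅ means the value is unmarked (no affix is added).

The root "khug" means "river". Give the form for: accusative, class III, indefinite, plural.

khugthukhagof

Attach definiteness indefinite -th → khugth.
Attach noun class class III -ukh (after consonant 'th') → khugthukh.
Attach case accusative -ag → khugthukhag.
Attach number plural -of → khugthukhagof.
Vowel deletion: no change.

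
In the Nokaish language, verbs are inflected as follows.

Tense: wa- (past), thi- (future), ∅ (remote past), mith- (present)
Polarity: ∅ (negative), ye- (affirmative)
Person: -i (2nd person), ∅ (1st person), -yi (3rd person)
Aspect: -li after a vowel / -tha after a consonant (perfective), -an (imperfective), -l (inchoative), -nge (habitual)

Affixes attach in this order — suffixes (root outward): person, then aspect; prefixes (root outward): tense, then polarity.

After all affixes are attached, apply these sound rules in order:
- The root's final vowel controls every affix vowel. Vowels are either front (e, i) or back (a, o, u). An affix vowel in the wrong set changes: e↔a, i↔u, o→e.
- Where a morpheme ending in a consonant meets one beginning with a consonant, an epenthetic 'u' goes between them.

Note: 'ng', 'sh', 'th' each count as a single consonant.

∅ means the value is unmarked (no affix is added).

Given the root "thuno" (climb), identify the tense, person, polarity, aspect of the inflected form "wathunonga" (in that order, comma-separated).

past, 1st person, negative, habitual

Segment: wa-thuno-nge.
tense: wa- → past.
person: ∅ → 1st person.
polarity: ∅ → negative.
aspect: -nge → habitual.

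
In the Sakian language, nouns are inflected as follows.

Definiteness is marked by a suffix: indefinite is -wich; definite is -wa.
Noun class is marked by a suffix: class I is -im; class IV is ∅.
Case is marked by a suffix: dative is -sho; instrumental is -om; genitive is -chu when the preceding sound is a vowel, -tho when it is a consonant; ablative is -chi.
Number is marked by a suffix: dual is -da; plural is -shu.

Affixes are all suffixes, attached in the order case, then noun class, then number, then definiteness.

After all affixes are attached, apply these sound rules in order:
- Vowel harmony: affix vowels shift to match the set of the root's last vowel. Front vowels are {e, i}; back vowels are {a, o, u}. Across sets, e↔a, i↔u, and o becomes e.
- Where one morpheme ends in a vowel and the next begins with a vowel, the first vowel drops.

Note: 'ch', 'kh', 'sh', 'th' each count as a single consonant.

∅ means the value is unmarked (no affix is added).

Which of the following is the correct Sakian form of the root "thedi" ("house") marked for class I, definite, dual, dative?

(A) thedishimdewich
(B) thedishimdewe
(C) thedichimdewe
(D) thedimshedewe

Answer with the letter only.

B

Attach case dative -sho → thedisho.
Attach noun class class I -im → thedishoim.
Attach number dual -da → thedishoimda.
Attach definiteness definite -wa → thedishoimdawa.
Apply vowel harmony: thedishoimdawa → thedisheimdewe.
Apply vowel deletion: thedisheimdewe → thedishimdewe.
So the correct form is thedishimdewe, option (B).
(C) thedichimdewe is wrong: it uses ablative instead of dative for case.
(A) thedishimdewich is wrong: it uses indefinite instead of definite for definiteness.
(D) thedimshedewe is wrong: it has the affixes in the wrong order.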